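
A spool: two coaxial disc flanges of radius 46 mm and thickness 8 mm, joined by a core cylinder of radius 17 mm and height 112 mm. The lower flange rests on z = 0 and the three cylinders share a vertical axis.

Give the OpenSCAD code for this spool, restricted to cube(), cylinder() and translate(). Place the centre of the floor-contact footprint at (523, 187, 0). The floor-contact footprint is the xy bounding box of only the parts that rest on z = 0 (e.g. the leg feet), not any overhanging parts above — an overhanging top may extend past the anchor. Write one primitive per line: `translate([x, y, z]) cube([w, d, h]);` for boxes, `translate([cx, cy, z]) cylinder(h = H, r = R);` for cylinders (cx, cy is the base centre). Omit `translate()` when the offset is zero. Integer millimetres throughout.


translate([523, 187, 0]) cylinder(h = 8, r = 46);
translate([523, 187, 8]) cylinder(h = 112, r = 17);
translate([523, 187, 120]) cylinder(h = 8, r = 46);


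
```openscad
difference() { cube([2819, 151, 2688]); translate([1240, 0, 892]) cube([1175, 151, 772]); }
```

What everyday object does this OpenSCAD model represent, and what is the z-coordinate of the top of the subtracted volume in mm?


A wall with a window opening. The window head height is 1664 mm.

A wall with a rectangular opening subtracted — a window. Sill at z = 892, opening 772 mm tall, so the head is at 892 + 772 = 1664 mm.


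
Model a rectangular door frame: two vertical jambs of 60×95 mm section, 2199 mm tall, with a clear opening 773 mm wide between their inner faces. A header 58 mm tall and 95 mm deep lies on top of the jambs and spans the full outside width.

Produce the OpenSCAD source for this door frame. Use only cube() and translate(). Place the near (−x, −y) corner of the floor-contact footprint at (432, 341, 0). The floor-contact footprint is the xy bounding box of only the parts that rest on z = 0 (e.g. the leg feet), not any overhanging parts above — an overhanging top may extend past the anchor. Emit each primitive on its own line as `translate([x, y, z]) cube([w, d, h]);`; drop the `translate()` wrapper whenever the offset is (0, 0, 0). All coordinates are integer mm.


translate([432, 341, 0]) cube([60, 95, 2199]);
translate([1265, 341, 0]) cube([60, 95, 2199]);
translate([432, 341, 2199]) cube([893, 95, 58]);


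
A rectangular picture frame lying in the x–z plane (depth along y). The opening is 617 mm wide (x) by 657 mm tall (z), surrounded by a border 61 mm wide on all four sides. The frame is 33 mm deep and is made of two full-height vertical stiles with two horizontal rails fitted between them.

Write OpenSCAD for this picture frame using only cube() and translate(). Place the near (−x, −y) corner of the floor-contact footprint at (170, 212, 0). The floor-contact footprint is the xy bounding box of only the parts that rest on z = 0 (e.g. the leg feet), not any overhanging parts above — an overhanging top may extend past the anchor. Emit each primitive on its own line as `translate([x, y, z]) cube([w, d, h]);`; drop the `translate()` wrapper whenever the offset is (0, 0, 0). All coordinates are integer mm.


translate([170, 212, 0]) cube([61, 33, 779]);
translate([848, 212, 0]) cube([61, 33, 779]);
translate([231, 212, 0]) cube([617, 33, 61]);
translate([231, 212, 718]) cube([617, 33, 61]);


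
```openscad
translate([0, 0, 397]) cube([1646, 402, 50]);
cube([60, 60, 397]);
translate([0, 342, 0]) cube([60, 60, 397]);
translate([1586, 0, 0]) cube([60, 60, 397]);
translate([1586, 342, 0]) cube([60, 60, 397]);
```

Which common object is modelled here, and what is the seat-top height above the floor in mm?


A bench. The seat-top height is 447 mm.

A long slab on four corner posts — a bench. The slab sits at z = 397 with thickness 50, so the top is 397 + 50 = 447 mm.


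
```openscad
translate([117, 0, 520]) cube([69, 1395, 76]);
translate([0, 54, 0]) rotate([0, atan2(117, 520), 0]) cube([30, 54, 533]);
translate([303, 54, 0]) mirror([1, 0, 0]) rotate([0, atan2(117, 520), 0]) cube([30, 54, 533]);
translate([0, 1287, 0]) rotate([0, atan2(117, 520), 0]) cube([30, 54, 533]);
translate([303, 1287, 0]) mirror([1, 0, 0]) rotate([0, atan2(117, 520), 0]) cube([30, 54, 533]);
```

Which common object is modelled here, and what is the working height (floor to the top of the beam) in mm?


A sawhorse. The overall height is 596 mm.

A beam across two mirrored pairs of raked legs — a sawhorse. The beam's underside is at z = 520 (matching the legs' vertical rise in atan2(117, 520)) and the beam is 76 mm tall, so its top is at 520 + 76 = 596 mm. The raked legs top out at the beam's underside, so that is the highest point.


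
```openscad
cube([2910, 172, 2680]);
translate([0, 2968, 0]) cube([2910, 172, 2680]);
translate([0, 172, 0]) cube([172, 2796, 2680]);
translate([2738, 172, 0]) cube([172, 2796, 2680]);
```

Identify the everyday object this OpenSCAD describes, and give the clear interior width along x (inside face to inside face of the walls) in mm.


A house (or room) frame. The interior width is 2566 mm.

Four 2680 mm walls enclosing a rectangle with no floor or roof — a room or house frame. Outside width is 2910 mm and wall thickness is 172 mm, so the interior width is 2910 − 2 × 172 = 2566 mm.


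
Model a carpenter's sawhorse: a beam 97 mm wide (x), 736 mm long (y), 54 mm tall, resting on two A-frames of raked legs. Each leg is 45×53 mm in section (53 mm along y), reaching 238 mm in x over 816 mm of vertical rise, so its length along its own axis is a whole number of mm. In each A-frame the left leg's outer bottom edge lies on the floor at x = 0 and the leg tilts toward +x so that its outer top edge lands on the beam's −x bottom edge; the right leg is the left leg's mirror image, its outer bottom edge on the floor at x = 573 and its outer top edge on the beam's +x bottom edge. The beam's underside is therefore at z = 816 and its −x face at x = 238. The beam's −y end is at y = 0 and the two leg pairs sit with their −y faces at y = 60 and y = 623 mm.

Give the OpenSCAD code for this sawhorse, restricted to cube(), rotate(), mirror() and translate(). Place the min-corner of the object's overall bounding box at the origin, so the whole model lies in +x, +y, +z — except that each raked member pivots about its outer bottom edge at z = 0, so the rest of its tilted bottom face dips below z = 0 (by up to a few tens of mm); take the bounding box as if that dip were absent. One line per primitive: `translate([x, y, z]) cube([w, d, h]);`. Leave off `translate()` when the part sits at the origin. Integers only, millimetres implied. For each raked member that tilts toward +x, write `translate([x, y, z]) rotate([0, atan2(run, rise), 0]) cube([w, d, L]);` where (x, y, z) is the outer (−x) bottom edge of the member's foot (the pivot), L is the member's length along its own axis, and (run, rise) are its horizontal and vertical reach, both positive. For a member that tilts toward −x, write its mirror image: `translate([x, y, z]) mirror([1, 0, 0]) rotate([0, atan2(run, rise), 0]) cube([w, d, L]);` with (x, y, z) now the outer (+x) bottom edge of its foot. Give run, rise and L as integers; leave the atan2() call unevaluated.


translate([238, 0, 816]) cube([97, 736, 54]);
translate([0, 60, 0]) rotate([0, atan2(238, 816), 0]) cube([45, 53, 850]);
translate([573, 60, 0]) mirror([1, 0, 0]) rotate([0, atan2(238, 816), 0]) cube([45, 53, 850]);
translate([0, 623, 0]) rotate([0, atan2(238, 816), 0]) cube([45, 53, 850]);
translate([573, 623, 0]) mirror([1, 0, 0]) rotate([0, atan2(238, 816), 0]) cube([45, 53, 850]);


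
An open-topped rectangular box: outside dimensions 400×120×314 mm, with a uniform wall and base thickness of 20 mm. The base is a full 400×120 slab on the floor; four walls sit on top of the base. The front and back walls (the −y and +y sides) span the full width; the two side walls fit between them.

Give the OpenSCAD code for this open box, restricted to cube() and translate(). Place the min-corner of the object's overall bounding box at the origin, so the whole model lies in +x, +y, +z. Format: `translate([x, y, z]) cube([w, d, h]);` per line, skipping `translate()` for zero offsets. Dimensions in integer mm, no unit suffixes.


cube([400, 120, 20]);
translate([0, 0, 20]) cube([400, 20, 294]);
translate([0, 100, 20]) cube([400, 20, 294]);
translate([0, 20, 20]) cube([20, 80, 294]);
translate([380, 20, 20]) cube([20, 80, 294]);


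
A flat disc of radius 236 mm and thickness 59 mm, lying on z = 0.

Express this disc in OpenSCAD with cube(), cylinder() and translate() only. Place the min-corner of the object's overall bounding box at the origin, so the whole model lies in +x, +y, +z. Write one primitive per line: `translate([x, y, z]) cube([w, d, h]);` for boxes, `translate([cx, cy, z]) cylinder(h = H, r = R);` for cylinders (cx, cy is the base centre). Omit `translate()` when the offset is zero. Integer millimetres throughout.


translate([236, 236, 0]) cylinder(h = 59, r = 236);


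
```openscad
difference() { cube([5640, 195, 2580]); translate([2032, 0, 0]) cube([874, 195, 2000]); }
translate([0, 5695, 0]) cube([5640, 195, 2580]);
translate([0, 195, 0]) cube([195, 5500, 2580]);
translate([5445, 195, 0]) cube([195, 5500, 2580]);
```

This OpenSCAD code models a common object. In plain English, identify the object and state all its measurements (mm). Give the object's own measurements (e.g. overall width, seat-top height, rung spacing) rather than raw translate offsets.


A single room: four walls, each 2580 mm tall and 195 mm thick, enclosing an outside footprint 5640×5890 mm (x × y), no floor or roof. The front and back walls (−y and +y sides) run the full x-width; the side walls fit between their inner faces. A door opening 874 mm wide and 2000 mm tall is cut through the front wall from the floor up, its −x edge 2032 mm from the wall's −x end.


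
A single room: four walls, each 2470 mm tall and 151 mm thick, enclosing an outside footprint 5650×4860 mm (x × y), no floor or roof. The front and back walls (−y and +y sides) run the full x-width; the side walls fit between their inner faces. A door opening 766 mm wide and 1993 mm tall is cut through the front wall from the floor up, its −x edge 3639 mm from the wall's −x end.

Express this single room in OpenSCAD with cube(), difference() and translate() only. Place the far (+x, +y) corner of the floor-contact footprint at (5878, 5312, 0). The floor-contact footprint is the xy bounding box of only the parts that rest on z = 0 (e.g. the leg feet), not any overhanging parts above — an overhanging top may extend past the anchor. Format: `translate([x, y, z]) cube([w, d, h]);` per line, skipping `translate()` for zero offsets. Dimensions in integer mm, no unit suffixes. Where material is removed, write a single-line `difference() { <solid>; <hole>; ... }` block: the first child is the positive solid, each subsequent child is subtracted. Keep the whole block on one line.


difference() { translate([228, 452, 0]) cube([5650, 151, 2470]); translate([3867, 452, 0]) cube([766, 151, 1993]); }
translate([228, 5161, 0]) cube([5650, 151, 2470]);
translate([228, 603, 0]) cube([151, 4558, 2470]);
translate([5727, 603, 0]) cube([151, 4558, 2470]);


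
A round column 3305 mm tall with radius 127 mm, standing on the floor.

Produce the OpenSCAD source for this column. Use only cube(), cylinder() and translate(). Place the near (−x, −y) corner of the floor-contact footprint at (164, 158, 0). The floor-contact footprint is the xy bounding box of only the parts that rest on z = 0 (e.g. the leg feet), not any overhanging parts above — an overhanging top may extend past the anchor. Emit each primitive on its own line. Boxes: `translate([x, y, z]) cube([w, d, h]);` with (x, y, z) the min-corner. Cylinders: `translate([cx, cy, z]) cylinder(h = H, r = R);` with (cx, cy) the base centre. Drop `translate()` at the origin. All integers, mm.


translate([291, 285, 0]) cylinder(h = 3305, r = 127);


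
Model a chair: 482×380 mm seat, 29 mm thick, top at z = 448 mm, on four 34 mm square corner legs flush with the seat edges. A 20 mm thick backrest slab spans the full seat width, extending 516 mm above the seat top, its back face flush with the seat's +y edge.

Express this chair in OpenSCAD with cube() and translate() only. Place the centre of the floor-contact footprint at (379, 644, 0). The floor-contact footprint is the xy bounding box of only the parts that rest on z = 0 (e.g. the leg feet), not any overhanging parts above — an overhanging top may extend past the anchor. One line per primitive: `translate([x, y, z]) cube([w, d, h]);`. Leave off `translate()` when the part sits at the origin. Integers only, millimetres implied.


translate([138, 454, 419]) cube([482, 380, 29]);
translate([138, 454, 0]) cube([34, 34, 419]);
translate([586, 454, 0]) cube([34, 34, 419]);
translate([138, 800, 0]) cube([34, 34, 419]);
translate([586, 800, 0]) cube([34, 34, 419]);
translate([138, 814, 448]) cube([482, 20, 516]);


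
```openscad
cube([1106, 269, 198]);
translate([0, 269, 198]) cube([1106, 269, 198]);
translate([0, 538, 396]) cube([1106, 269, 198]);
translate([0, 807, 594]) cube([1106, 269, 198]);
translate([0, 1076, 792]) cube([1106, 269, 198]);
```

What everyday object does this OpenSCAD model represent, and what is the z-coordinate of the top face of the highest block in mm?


A staircase. The total rise is 990 mm.

5 identical blocks, each offset up and back from the previous — a staircase. Each step is 198 mm tall and there are 5 of them, so the total rise is 5 × 198 = 990 mm.


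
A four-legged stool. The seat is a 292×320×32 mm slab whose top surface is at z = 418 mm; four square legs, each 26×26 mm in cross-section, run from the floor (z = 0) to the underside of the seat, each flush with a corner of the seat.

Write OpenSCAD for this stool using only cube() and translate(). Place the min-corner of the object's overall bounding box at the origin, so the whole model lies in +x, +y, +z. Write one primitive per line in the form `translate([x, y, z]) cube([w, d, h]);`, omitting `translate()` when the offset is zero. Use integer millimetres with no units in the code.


translate([0, 0, 386]) cube([292, 320, 32]);
cube([26, 26, 386]);
translate([266, 0, 0]) cube([26, 26, 386]);
translate([0, 294, 0]) cube([26, 26, 386]);
translate([266, 294, 0]) cube([26, 26, 386]);


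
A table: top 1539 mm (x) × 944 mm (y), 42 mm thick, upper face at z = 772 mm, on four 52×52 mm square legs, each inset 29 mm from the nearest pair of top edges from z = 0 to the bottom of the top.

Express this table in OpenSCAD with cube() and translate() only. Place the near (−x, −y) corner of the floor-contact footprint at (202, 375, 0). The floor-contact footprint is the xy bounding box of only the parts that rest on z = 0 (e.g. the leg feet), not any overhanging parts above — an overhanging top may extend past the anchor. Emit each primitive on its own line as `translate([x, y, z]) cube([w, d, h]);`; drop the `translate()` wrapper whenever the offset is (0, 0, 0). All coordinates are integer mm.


// leg_h = 772 - 42 = 730
translate([173, 346, 730]) cube([1539, 944, 42]);
translate([202, 375, 0]) cube([52, 52, 730]);
translate([1631, 375, 0]) cube([52, 52, 730]);
translate([202, 1209, 0]) cube([52, 52, 730]);
translate([1631, 1209, 0]) cube([52, 52, 730]);


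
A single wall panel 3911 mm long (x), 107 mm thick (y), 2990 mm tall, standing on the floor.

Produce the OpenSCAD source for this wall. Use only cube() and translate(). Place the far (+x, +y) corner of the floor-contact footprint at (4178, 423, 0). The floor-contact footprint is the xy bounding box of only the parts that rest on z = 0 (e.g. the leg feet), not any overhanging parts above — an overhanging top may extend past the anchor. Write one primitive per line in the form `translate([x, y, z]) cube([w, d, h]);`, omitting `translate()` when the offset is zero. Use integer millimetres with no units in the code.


translate([267, 316, 0]) cube([3911, 107, 2990]);


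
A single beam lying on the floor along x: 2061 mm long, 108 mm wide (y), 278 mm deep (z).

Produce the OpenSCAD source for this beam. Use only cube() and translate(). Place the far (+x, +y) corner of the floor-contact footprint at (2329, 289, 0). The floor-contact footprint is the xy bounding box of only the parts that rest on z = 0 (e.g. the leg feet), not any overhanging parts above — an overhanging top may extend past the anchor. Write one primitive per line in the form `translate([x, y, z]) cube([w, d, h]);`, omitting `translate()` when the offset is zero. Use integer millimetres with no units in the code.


translate([268, 181, 0]) cube([2061, 108, 278]);


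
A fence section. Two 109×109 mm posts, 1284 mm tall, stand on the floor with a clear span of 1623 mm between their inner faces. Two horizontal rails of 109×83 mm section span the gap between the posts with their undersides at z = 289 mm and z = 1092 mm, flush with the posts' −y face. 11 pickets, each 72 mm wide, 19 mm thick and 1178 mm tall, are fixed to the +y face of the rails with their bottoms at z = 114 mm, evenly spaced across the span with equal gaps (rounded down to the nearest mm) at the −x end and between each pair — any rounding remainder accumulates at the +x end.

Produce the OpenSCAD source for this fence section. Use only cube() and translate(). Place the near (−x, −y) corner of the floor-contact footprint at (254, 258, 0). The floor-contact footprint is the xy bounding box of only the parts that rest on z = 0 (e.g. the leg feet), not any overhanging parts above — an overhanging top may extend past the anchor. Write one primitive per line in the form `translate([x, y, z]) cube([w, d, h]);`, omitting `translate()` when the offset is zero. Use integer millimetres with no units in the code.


translate([254, 258, 0]) cube([109, 109, 1284]);
translate([1986, 258, 0]) cube([109, 109, 1284]);
translate([363, 258, 289]) cube([1623, 109, 83]);
translate([363, 258, 1092]) cube([1623, 109, 83]);
translate([432, 367, 114]) cube([72, 19, 1178]);
translate([573, 367, 114]) cube([72, 19, 1178]);
translate([714, 367, 114]) cube([72, 19, 1178]);
translate([855, 367, 114]) cube([72, 19, 1178]);
translate([996, 367, 114]) cube([72, 19, 1178]);
translate([1137, 367, 114]) cube([72, 19, 1178]);
translate([1278, 367, 114]) cube([72, 19, 1178]);
translate([1419, 367, 114]) cube([72, 19, 1178]);
translate([1560, 367, 114]) cube([72, 19, 1178]);
translate([1701, 367, 114]) cube([72, 19, 1178]);
translate([1842, 367, 114]) cube([72, 19, 1178]);


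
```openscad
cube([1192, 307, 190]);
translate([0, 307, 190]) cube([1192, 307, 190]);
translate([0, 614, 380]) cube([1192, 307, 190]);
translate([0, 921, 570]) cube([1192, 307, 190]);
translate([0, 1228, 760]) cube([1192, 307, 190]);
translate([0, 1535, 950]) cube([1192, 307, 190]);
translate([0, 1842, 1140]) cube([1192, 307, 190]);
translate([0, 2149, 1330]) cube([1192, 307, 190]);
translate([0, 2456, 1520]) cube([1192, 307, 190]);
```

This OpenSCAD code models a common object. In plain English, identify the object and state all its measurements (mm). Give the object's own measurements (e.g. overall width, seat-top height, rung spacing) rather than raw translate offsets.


A straight staircase of 9 solid steps. Each step is 1192 mm wide (x), 307 mm deep (y, the going) and 190 mm tall (the rise). The first step rests on the floor; each subsequent step sits one going further in +y and one rise higher in +z, directly behind and above the previous step with no overlap.


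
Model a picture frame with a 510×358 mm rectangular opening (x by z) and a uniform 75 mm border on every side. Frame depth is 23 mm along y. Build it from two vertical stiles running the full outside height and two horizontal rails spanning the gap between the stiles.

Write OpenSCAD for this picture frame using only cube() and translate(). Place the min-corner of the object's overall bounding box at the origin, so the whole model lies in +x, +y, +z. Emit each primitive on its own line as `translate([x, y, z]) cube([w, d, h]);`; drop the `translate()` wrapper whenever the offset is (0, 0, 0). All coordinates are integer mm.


cube([75, 23, 508]);
translate([585, 0, 0]) cube([75, 23, 508]);
translate([75, 0, 0]) cube([510, 23, 75]);
translate([75, 0, 433]) cube([510, 23, 75]);


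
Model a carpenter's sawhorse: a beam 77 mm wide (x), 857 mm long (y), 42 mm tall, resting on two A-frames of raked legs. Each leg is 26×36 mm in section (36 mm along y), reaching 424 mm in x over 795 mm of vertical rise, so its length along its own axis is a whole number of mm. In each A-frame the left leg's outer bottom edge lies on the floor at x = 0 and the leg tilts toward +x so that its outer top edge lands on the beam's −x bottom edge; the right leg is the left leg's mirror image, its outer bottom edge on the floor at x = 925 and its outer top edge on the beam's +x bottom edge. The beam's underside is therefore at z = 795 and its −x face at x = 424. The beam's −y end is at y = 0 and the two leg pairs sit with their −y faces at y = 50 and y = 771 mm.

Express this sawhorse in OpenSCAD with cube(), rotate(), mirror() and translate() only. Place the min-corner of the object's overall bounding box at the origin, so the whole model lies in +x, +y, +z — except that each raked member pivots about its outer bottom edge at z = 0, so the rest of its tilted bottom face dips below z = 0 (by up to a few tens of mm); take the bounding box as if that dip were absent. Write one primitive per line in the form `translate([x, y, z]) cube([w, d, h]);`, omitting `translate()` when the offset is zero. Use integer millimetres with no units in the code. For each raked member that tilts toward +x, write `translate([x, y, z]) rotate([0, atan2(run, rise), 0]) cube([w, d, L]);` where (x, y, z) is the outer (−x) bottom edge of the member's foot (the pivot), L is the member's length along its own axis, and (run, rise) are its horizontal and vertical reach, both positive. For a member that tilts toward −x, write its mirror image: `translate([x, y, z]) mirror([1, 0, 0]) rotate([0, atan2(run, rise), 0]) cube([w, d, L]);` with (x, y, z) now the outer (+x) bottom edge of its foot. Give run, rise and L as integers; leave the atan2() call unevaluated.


translate([424, 0, 795]) cube([77, 857, 42]);
translate([0, 50, 0]) rotate([0, atan2(424, 795), 0]) cube([26, 36, 901]);
translate([925, 50, 0]) mirror([1, 0, 0]) rotate([0, atan2(424, 795), 0]) cube([26, 36, 901]);
translate([0, 771, 0]) rotate([0, atan2(424, 795), 0]) cube([26, 36, 901]);
translate([925, 771, 0]) mirror([1, 0, 0]) rotate([0, atan2(424, 795), 0]) cube([26, 36, 901]);


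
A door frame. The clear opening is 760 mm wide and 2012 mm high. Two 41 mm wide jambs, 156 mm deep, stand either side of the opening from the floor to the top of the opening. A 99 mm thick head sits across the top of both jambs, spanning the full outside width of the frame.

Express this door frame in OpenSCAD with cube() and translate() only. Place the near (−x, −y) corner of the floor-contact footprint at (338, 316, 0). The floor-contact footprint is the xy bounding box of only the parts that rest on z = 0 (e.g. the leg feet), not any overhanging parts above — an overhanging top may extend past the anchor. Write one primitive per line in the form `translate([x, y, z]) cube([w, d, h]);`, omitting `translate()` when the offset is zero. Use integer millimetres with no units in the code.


translate([338, 316, 0]) cube([41, 156, 2012]);
translate([1139, 316, 0]) cube([41, 156, 2012]);
translate([338, 316, 2012]) cube([842, 156, 99]);


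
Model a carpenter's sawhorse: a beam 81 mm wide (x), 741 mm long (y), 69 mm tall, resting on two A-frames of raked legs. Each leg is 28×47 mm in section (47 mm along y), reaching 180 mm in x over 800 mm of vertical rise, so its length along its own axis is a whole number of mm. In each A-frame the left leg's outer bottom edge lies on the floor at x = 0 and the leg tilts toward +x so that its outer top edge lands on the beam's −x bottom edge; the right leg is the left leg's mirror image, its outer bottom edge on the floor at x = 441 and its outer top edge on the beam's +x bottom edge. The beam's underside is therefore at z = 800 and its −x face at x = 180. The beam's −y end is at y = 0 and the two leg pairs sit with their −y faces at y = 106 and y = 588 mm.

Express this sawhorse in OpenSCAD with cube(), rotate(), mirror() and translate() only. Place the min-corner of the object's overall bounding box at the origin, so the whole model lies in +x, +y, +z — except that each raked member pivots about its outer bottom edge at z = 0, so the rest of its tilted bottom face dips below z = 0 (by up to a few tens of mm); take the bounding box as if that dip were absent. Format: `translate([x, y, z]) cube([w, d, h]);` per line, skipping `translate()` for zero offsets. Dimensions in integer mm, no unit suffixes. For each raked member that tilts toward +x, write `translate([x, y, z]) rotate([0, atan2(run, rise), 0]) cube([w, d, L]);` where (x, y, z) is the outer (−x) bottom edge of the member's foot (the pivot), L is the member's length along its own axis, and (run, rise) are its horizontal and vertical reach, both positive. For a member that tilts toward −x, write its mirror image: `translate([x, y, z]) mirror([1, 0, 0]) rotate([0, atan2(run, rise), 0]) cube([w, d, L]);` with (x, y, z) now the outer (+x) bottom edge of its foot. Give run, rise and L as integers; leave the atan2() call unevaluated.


translate([180, 0, 800]) cube([81, 741, 69]);
translate([0, 106, 0]) rotate([0, atan2(180, 800), 0]) cube([28, 47, 820]);
translate([441, 106, 0]) mirror([1, 0, 0]) rotate([0, atan2(180, 800), 0]) cube([28, 47, 820]);
translate([0, 588, 0]) rotate([0, atan2(180, 800), 0]) cube([28, 47, 820]);
translate([441, 588, 0]) mirror([1, 0, 0]) rotate([0, atan2(180, 800), 0]) cube([28, 47, 820]);


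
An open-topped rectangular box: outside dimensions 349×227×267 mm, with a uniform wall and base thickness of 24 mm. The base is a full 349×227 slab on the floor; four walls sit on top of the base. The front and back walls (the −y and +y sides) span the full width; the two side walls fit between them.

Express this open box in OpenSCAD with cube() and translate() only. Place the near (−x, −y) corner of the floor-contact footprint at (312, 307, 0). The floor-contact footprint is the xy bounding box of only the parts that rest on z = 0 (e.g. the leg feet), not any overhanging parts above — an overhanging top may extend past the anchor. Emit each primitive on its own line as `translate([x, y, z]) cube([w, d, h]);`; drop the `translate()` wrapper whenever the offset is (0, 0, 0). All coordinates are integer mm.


translate([312, 307, 0]) cube([349, 227, 24]);
translate([312, 307, 24]) cube([349, 24, 243]);
translate([312, 510, 24]) cube([349, 24, 243]);
translate([312, 331, 24]) cube([24, 179, 243]);
translate([637, 331, 24]) cube([24, 179, 243]);


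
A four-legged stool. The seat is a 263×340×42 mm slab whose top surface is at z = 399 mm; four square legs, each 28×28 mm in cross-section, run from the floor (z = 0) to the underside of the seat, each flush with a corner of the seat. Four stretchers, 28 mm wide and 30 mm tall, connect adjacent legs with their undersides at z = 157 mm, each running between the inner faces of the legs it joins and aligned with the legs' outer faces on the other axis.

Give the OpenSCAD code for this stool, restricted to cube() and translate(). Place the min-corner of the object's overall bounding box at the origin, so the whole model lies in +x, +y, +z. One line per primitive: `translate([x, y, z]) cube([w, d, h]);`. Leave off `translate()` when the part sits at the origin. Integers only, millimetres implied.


translate([0, 0, 357]) cube([263, 340, 42]);
cube([28, 28, 357]);
translate([235, 0, 0]) cube([28, 28, 357]);
translate([0, 312, 0]) cube([28, 28, 357]);
translate([235, 312, 0]) cube([28, 28, 357]);
translate([28, 0, 157]) cube([207, 28, 30]);
translate([28, 312, 157]) cube([207, 28, 30]);
translate([0, 28, 157]) cube([28, 284, 30]);
translate([235, 28, 157]) cube([28, 284, 30]);


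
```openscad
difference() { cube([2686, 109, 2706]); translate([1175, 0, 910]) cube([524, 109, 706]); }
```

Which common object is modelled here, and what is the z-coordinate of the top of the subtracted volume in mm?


A wall with a window opening. The window head height is 1616 mm.

A wall with a rectangular opening subtracted — a window. Sill at z = 910, opening 706 mm tall, so the head is at 910 + 706 = 1616 mm.


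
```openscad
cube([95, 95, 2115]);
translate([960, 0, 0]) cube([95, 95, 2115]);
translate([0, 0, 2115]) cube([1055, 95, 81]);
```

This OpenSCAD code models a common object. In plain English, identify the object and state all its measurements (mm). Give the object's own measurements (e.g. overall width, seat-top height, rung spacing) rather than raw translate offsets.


A door frame. The clear opening is 865 mm wide and 2115 mm high. Two 95 mm wide jambs, 95 mm deep, stand either side of the opening from the floor to the top of the opening. A 81 mm thick head sits across the top of both jambs, spanning the full outside width of the frame.


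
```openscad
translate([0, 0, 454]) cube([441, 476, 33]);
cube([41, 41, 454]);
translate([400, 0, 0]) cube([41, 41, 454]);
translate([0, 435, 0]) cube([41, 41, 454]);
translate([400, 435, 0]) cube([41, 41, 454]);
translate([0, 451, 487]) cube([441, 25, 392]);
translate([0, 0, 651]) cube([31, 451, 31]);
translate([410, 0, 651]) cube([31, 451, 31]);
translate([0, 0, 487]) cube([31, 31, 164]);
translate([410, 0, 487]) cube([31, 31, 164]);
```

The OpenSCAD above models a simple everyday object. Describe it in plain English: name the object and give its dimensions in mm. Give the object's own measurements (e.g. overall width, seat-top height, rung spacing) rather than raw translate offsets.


A chair. The seat is a 441×476×33 mm slab with its top at z = 487 mm, on four 41×41 mm corner legs (flush with the seat edges, standing on z = 0). A flat backrest 25 mm thick, 392 mm tall, spans the full seat width and rises from the seat top along its +y edge, rear face flush with the rear of the seat. Two armrests of 31×31 mm section run along each side from the seat's front edge to the front of the backrest, top faces 195 mm above the seat top and outer faces flush with the seat's x-edges; a 31×31 mm post under the front of each armrest stands on the seat at the front corner.


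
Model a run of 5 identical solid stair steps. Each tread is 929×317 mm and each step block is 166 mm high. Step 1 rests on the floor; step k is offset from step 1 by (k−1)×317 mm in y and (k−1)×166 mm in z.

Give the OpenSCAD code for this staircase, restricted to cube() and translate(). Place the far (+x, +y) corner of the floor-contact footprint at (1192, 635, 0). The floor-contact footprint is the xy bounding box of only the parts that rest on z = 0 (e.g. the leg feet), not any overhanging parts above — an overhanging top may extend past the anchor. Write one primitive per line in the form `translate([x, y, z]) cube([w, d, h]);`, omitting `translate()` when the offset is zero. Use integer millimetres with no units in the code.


translate([263, 318, 0]) cube([929, 317, 166]);
translate([263, 635, 166]) cube([929, 317, 166]);
translate([263, 952, 332]) cube([929, 317, 166]);
translate([263, 1269, 498]) cube([929, 317, 166]);
translate([263, 1586, 664]) cube([929, 317, 166]);


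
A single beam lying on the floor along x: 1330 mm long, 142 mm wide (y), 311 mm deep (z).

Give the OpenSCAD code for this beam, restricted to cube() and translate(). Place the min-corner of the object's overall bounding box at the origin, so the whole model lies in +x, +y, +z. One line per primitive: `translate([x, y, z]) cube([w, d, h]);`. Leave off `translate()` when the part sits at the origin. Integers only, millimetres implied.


cube([1330, 142, 311]);


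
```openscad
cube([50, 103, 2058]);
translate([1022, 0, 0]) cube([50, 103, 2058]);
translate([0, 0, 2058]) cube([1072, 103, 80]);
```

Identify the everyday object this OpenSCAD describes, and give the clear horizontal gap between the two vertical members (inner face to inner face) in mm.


A door frame. The clear opening width is 972 mm.

Two 2058 mm tall posts with a header on top — a door frame. The left jamb is 50 mm wide at x = 0; the right jamb starts at x = 1022. The clear opening is 1022 − 50 = 972 mm.


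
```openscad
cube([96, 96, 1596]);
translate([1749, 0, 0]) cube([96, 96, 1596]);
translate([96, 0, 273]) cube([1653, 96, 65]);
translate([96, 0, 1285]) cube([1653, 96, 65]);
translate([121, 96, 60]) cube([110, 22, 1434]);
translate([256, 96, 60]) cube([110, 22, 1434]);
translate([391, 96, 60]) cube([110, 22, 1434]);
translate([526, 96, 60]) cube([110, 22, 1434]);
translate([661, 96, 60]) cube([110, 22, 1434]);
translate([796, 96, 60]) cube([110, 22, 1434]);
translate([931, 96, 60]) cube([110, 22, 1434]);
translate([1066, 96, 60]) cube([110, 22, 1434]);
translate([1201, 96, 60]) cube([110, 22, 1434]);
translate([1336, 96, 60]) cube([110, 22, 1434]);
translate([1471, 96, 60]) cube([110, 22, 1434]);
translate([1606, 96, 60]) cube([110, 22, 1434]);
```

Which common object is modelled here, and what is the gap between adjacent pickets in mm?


A fence section. The picket gap is 25 mm.

Two posts, two rails, 12 pickets — a fence section. Span 1653 mm holds 12 pickets of 110 mm with 13 equal gaps: ⌊(1653 − 12·110) / 13⌋ = 25 mm.


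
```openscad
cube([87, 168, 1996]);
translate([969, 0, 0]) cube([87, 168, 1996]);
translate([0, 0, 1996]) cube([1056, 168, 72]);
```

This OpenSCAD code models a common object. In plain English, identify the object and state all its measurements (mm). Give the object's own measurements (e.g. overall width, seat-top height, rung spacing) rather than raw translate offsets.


A door frame. The clear opening is 882 mm wide and 1996 mm high. Two 87 mm wide jambs, 168 mm deep, stand either side of the opening from the floor to the top of the opening. A 72 mm thick head sits across the top of both jambs, spanning the full outside width of the frame.


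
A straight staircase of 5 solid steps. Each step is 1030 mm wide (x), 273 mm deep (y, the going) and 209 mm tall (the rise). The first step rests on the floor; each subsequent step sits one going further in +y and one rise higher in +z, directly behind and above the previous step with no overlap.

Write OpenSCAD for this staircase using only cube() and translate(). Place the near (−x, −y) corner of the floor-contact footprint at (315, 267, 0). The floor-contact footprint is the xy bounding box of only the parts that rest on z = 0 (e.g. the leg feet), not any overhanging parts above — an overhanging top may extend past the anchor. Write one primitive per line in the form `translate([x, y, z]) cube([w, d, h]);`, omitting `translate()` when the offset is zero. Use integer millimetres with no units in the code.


translate([315, 267, 0]) cube([1030, 273, 209]);
translate([315, 540, 209]) cube([1030, 273, 209]);
translate([315, 813, 418]) cube([1030, 273, 209]);
translate([315, 1086, 627]) cube([1030, 273, 209]);
translate([315, 1359, 836]) cube([1030, 273, 209]);


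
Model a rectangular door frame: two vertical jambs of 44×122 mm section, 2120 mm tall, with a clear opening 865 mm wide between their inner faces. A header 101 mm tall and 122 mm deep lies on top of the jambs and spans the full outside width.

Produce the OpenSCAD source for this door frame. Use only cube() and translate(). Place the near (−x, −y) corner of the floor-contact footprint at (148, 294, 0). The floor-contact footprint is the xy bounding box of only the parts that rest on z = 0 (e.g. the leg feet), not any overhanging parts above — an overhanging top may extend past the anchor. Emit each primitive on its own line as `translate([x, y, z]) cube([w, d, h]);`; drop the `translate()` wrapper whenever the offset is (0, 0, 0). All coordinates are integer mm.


translate([148, 294, 0]) cube([44, 122, 2120]);
translate([1057, 294, 0]) cube([44, 122, 2120]);
translate([148, 294, 2120]) cube([953, 122, 101]);


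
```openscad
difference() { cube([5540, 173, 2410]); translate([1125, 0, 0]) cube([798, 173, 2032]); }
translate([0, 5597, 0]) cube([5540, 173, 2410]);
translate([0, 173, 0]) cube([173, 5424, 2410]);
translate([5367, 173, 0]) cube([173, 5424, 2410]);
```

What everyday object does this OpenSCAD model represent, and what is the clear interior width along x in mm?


A single room. The interior width is 5194 mm.

Four walls enclosing a rectangle with a door in the front wall — a room. Outside width 5540 minus two 173 mm walls gives 5194 mm.


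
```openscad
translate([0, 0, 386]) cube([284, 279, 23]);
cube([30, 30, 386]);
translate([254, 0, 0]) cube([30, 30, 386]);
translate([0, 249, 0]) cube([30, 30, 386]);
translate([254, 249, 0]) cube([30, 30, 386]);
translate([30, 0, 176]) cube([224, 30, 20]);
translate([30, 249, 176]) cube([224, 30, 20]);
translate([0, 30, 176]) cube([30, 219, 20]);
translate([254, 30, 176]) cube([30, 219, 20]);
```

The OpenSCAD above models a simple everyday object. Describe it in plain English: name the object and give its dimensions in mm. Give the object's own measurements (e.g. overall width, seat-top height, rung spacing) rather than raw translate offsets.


A simple wooden stool: a rectangular seat 284 mm (x) by 279 mm (y), 23 mm thick, top face at z = 409 mm, on four square legs, each 30×30 mm in cross-section. The legs rest on z = 0, each flush with a corner of the seat. Four stretchers, 30 mm wide and 20 mm tall, connect adjacent legs with their undersides at z = 176 mm, each running between the inner faces of the legs it joins and aligned with the legs' outer faces on the other axis.


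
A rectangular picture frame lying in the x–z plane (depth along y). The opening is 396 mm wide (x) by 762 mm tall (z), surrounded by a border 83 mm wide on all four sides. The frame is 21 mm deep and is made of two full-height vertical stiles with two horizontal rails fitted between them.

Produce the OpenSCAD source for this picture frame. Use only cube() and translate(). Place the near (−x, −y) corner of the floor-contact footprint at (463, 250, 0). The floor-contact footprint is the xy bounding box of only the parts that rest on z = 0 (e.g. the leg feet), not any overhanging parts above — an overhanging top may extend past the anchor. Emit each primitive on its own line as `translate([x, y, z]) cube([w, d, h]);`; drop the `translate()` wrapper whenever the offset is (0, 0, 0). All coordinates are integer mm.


translate([463, 250, 0]) cube([83, 21, 928]);
translate([942, 250, 0]) cube([83, 21, 928]);
translate([546, 250, 0]) cube([396, 21, 83]);
translate([546, 250, 845]) cube([396, 21, 83]);


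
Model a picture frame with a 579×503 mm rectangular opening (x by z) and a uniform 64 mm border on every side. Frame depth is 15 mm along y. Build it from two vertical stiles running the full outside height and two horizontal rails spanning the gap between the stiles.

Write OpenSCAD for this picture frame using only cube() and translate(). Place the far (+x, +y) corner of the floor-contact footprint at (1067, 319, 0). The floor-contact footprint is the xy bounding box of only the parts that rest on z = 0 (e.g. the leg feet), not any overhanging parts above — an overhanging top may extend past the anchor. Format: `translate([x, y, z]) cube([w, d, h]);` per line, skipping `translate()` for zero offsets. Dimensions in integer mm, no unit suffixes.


translate([360, 304, 0]) cube([64, 15, 631]);
translate([1003, 304, 0]) cube([64, 15, 631]);
translate([424, 304, 0]) cube([579, 15, 64]);
translate([424, 304, 567]) cube([579, 15, 64]);


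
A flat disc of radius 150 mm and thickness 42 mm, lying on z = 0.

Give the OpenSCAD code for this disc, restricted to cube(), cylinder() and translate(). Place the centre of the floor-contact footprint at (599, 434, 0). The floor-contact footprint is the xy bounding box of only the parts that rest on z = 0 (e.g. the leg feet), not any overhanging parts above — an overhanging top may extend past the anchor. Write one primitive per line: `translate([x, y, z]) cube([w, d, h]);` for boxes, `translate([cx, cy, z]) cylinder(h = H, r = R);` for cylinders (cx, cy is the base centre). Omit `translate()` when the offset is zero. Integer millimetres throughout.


translate([599, 434, 0]) cylinder(h = 42, r = 150);
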